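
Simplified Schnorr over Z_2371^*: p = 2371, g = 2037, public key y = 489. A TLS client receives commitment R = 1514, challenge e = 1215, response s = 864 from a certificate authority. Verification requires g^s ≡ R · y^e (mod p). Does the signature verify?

g^s mod p:
2037^2 = 4149369 ≡ 119
2037^4 ≡ 119^2 = 14161 ≡ 2306
2037^8 ≡ 2306^2 = 5317636 ≡ 1854
2037^16 ≡ 1854^2 = 3437316 ≡ 1737
2037^32 ≡ 1737^2 = 3017169 ≡ 1257
2037^64 ≡ 1257^2 = 1580049 ≡ 963
2037^128 ≡ 963^2 = 927369 ≡ 308
2037^256 ≡ 308^2 = 94864 ≡ 24
2037^512 ≡ 24^2 = 576
864 = 512 + 256 + 64 + 32, so 2037^864 ≡ 576·24·963·1257 ≡ 1916 (mod 2371)
R · y^e mod p:
489^2 = 239121 ≡ 2021
489^4 ≡ 2021^2 = 4084441 ≡ 1579
489^8 ≡ 1579^2 = 2493241 ≡ 1320
489^16 ≡ 1320^2 = 1742400 ≡ 2086
489^32 ≡ 2086^2 = 4351396 ≡ 611
489^64 ≡ 611^2 = 373321 ≡ 1074
489^128 ≡ 1074^2 = 1153476 ≡ 1170
489^256 ≡ 1170^2 = 1368900 ≡ 833
489^512 ≡ 833^2 = 693889 ≡ 1557
489^1024 ≡ 1557^2 = 2424249 ≡ 1087
1215 = 1024 + 128 + 32 + 16 + 8 + 4 + 2 + 1, so 489^1215 ≡ 1087·1170·611·2086·1320·1579·2021·489 ≡ 2095 (mod 2371)
1514·2095 = 3171830 ≡ 1803 (mod 2371)
1916 ≠ 1803; the check fails.

does not verify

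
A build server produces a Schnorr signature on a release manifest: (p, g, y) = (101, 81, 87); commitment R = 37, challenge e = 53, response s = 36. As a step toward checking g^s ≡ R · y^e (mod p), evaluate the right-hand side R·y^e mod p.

Squares mod 101: 87^1≡87, 87^2≡95, 87^4≡36, 87^8≡84, 87^16≡87, 87^32≡95
53 = 32 + 16 + 4 + 1, so 87^53 ≡ 95·87·36·87 ≡ 84 (mod 101)
R · y^e ≡ 37·84 = 3108 ≡ 78 (mod 101)

78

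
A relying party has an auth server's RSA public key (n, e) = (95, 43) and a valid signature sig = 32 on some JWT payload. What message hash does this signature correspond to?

Squares mod 95: sig^1≡32, sig^2≡74, sig^4≡61, sig^8≡16, sig^16≡66, sig^32≡81
43 = 32 + 8 + 2 + 1, so sig^43 ≡ 81·16·74·32 ≡ 48 (mod 95)

48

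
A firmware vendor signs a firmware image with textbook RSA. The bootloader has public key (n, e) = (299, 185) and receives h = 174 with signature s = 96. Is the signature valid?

Squares mod 299: s^1≡96, s^2≡246, s^4≡118, s^8≡170, s^16≡196, s^32≡144, s^64≡105, s^128≡261
185 = 128 + 32 + 16 + 8 + 1, so s^185 ≡ 261·144·196·170·96 ≡ 174 (mod 299)
s^185 mod 299 = 174 matches h.

valid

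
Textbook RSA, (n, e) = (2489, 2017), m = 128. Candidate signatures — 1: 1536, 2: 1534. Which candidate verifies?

Candidate 1: 1536^2 = 2359296 ≡ 2213; 1536^4 ≡ 2213^2 = 4897369 ≡ 1506; 1536^8 ≡ 1506^2 = 2268036 ≡ 557; 1536^16 ≡ 557^2 = 310249 ≡ 1613; 1536^32 ≡ 1613^2 = 2601769 ≡ 764; 1536^64 ≡ 764^2 = 583696 ≡ 1270; 1536^128 ≡ 1270^2 = 1612900 ≡ 28; 1536^256 ≡ 28^2 = 784; 1536^512 ≡ 784^2 = 614656 ≡ 2362; 1536^1024 ≡ 2362^2 = 5579044 ≡ 1195; 2017 = 1024 + 512 + 256 + 128 + 64 + 32 + 1, so 1536^2017 ≡ 1195·2362·784·28·1270·764·1536 ≡ 2372 (mod 2489)
Candidate 2: 1534^2 = 2353156 ≡ 1051; 1534^4 ≡ 1051^2 = 1104601 ≡ 1974; 1534^8 ≡ 1974^2 = 3896676 ≡ 1391; 1534^16 ≡ 1391^2 = 1934881 ≡ 928; 1534^32 ≡ 928^2 = 861184 ≡ 2479; 1534^64 ≡ 2479^2 = 6145441 ≡ 100; 1534^128 ≡ 100^2 = 10000 ≡ 44; 1534^256 ≡ 44^2 = 1936; 1534^512 ≡ 1936^2 = 3748096 ≡ 2151; 1534^1024 ≡ 2151^2 = 4626801 ≡ 2239; 2017 = 1024 + 512 + 256 + 128 + 64 + 32 + 1, so 1534^2017 ≡ 2239·2151·1936·44·100·2479·1534 ≡ 128 (mod 2489)
  → matches m = 128

2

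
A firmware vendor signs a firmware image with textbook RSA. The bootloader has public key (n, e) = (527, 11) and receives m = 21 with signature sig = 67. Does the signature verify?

does not verify

sig^11 mod 527 = 118
sig^11 mod 527 = 118, but m = 21.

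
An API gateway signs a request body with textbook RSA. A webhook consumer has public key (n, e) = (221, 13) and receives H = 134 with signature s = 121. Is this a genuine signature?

Squares mod 221: s^1≡121, s^2≡55, s^4≡152, s^8≡120
13 = 8 + 4 + 1, so s^13 ≡ 120·152·121 ≡ 134 (mod 221)
134 = H, so the signature checks out.

genuine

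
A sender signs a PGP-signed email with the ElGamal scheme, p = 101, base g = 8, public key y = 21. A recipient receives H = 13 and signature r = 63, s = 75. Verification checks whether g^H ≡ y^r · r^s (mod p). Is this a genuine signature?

genuine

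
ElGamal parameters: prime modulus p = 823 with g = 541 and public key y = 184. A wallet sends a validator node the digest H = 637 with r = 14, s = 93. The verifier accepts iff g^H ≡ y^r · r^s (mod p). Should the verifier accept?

accept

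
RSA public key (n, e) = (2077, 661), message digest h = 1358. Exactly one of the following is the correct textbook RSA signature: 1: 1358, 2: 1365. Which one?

1

Candidate 1: 1358^661 mod 2077 = 1358
  → matches h = 1358
Candidate 2: 1365^661 mod 2077 = 1365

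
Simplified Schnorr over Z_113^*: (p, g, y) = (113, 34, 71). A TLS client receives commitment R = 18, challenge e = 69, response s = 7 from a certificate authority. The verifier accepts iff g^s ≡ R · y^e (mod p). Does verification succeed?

fails

g^s mod p:
34^2 = 1156 ≡ 26
34^4 ≡ 26^2 = 676 ≡ 111
7 = 4 + 2 + 1, so 34^7 ≡ 111·26·34 ≡ 40 (mod 113)
R · y^e mod p:
71^2 = 5041 ≡ 69
71^4 ≡ 69^2 = 4761 ≡ 15
71^8 ≡ 15^2 = 225 ≡ 112
71^16 ≡ 112^2 = 12544 ≡ 1
71^32 ≡ 1^2 = 1
71^64 ≡ 1^2 = 1
69 = 64 + 4 + 1, so 71^69 ≡ 1·15·71 ≡ 48 (mod 113)
18·48 = 864 ≡ 73 (mod 113)
40 ≠ 73; the check fails.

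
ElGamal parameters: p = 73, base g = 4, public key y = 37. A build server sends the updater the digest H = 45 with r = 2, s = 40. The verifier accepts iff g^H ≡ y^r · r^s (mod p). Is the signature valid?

invalid

Left side g^H mod p:
4^2 = 16
4^4 ≡ 16^2 = 256 ≡ 37
4^8 ≡ 37^2 = 1369 ≡ 55
4^16 ≡ 55^2 = 3025 ≡ 32
4^32 ≡ 32^2 = 1024 ≡ 2
45 = 32 + 8 + 4 + 1, so 4^45 ≡ 2·55·37·4 ≡ 1 (mod 73)
Right side y^r · r^s mod p:
37^2 = 1369 ≡ 55
2^2 = 4
2^4 ≡ 4^2 = 16
2^8 ≡ 16^2 = 256 ≡ 37
2^16 ≡ 37^2 = 1369 ≡ 55
2^32 ≡ 55^2 = 3025 ≡ 32
40 = 32 + 8, so 2^40 ≡ 32·37 ≡ 16 (mod 73)
55·16 = 880 ≡ 4 (mod 73)
1 ≠ 4, so verification fails.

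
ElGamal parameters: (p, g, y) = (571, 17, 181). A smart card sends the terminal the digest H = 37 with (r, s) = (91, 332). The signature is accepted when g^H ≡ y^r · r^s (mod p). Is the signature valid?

Left side g^H mod p:
17^2 = 289
17^4 ≡ 289^2 = 83521 ≡ 155
17^8 ≡ 155^2 = 24025 ≡ 43
17^16 ≡ 43^2 = 1849 ≡ 136
17^32 ≡ 136^2 = 18496 ≡ 224
37 = 32 + 4 + 1, so 17^37 ≡ 224·155·17 ≡ 397 (mod 571)
Right side y^r · r^s mod p:
181^2 = 32761 ≡ 214
181^4 ≡ 214^2 = 45796 ≡ 116
181^8 ≡ 116^2 = 13456 ≡ 323
181^16 ≡ 323^2 = 104329 ≡ 407
181^32 ≡ 407^2 = 165649 ≡ 59
181^64 ≡ 59^2 = 3481 ≡ 55
91 = 64 + 16 + 8 + 2 + 1, so 181^91 ≡ 55·407·323·214·181 ≡ 507 (mod 571)
91^2 = 8281 ≡ 287
91^4 ≡ 287^2 = 82369 ≡ 145
91^8 ≡ 145^2 = 21025 ≡ 469
91^16 ≡ 469^2 = 219961 ≡ 126
91^32 ≡ 126^2 = 15876 ≡ 459
91^64 ≡ 459^2 = 210681 ≡ 553
91^128 ≡ 553^2 = 305809 ≡ 324
91^256 ≡ 324^2 = 104976 ≡ 483
332 = 256 + 64 + 8 + 4, so 91^332 ≡ 483·553·469·145 ≡ 199 (mod 571)
507·199 = 100893 ≡ 397 (mod 571)
397 ≡ 397 (mod 571), so the signature is genuine.

valid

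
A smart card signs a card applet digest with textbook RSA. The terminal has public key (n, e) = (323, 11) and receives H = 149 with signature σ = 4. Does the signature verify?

verifies

σ^2 ≡ 4^2 = 16
σ^4 ≡ 16^2 = 256
σ^8 ≡ 256^2 = 65536 ≡ 290
11 = 8 + 2 + 1, so σ^11 ≡ 290·16·4 ≡ 149 (mod 323)
149 = H, so the signature checks out.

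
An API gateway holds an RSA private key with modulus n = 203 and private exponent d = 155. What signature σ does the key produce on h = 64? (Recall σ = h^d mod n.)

64

h^2 ≡ 64^2 = 4096 ≡ 36
h^4 ≡ 36^2 = 1296 ≡ 78
h^8 ≡ 78^2 = 6084 ≡ 197
h^16 ≡ 197^2 = 38809 ≡ 36
h^32 ≡ 36^2 = 1296 ≡ 78
h^64 ≡ 78^2 = 6084 ≡ 197
h^128 ≡ 197^2 = 38809 ≡ 36
155 = 128 + 16 + 8 + 2 + 1, so h^155 ≡ 36·36·197·36·64 ≡ 64 (mod 203)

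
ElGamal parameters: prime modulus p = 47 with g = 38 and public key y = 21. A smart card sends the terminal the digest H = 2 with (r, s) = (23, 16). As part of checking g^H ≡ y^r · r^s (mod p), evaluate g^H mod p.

Squares mod 47: 38^1≡38, 38^2≡34
38^2 ≡ 34 (mod 47)

34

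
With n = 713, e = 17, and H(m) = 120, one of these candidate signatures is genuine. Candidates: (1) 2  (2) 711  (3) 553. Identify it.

2

Candidate 1: Squares mod 713: 2^1≡2, 2^2≡4, 2^4≡16, 2^8≡256, 2^16≡653; 17 = 16 + 1, so 2^17 ≡ 653·2 ≡ 593 (mod 713)
Candidate 2: Squares mod 713: 711^1≡711, 711^2≡4, 711^4≡16, 711^8≡256, 711^16≡653; 17 = 16 + 1, so 711^17 ≡ 653·711 ≡ 120 (mod 713)
  → matches H(m) = 120
Candidate 3: Squares mod 713: 553^1≡553, 553^2≡645, 553^4≡346, 553^8≡645, 553^16≡346; 17 = 16 + 1, so 553^17 ≡ 346·553 ≡ 254 (mod 713)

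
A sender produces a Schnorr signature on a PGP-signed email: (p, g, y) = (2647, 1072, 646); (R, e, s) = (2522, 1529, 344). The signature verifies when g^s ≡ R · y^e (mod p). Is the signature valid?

valid

g^s mod p:
1072^2 = 1149184 ≡ 386
1072^4 ≡ 386^2 = 148996 ≡ 764
1072^8 ≡ 764^2 = 583696 ≡ 1356
1072^16 ≡ 1356^2 = 1838736 ≡ 1718
1072^32 ≡ 1718^2 = 2951524 ≡ 119
1072^64 ≡ 119^2 = 14161 ≡ 926
1072^128 ≡ 926^2 = 857476 ≡ 2495
1072^256 ≡ 2495^2 = 6225025 ≡ 1928
344 = 256 + 64 + 16 + 8, so 1072^344 ≡ 1928·926·1718·1356 ≡ 301 (mod 2647)
R · y^e mod p:
646^2 = 417316 ≡ 1737
646^4 ≡ 1737^2 = 3017169 ≡ 2236
646^8 ≡ 2236^2 = 4999696 ≡ 2160
646^16 ≡ 2160^2 = 4665600 ≡ 1586
646^32 ≡ 1586^2 = 2515396 ≡ 746
646^64 ≡ 746^2 = 556516 ≡ 646
646^128 ≡ 646^2 = 417316 ≡ 1737
646^256 ≡ 1737^2 = 3017169 ≡ 2236
646^512 ≡ 2236^2 = 4999696 ≡ 2160
646^1024 ≡ 2160^2 = 4665600 ≡ 1586
1529 = 1024 + 256 + 128 + 64 + 32 + 16 + 8 + 1, so 646^1529 ≡ 1586·2236·1737·646·746·1586·2160·646 ≡ 167 (mod 2647)
2522·167 = 421174 ≡ 301 (mod 2647)
301 ≡ 301 (mod 2647); signature holds.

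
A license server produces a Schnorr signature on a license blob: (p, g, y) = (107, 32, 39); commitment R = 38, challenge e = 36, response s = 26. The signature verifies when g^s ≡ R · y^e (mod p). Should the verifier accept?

reject

g^s mod p:
32^26 mod 107 = 44
R · y^e mod p:
39^36 mod 107 = 99
38·99 = 3762 ≡ 17 (mod 107)
44 ≠ 17; the check fails.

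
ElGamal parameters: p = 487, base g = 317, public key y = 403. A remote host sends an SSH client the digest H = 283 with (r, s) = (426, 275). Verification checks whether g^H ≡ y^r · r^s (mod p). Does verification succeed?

Left side g^H mod p:
Squares mod 487: 317^1≡317, 317^2≡167, 317^4≡130, 317^8≡342, 317^16≡84, 317^32≡238, 317^64≡152, 317^128≡215, 317^256≡447
283 = 256 + 16 + 8 + 2 + 1, so 317^283 ≡ 447·84·342·167·317 ≡ 420 (mod 487)
Right side y^r · r^s mod p:
Squares mod 487: 403^1≡403, 403^2≡238, 403^4≡152, 403^8≡215, 403^16≡447, 403^32≡139, 403^64≡328, 403^128≡444, 403^256≡388
426 = 256 + 128 + 32 + 8 + 2, so 403^426 ≡ 388·444·139·215·238 ≡ 143 (mod 487)
Squares mod 487: 426^1≡426, 426^2≡312, 426^4≡431, 426^8≡214, 426^16≡18, 426^32≡324, 426^64≡271, 426^128≡391, 426^256≡450
275 = 256 + 16 + 2 + 1, so 426^275 ≡ 450·18·312·426 ≡ 163 (mod 487)
143·163 = 23309 ≡ 420 (mod 487)
420 ≡ 420 (mod 487), so the signature is genuine.

passes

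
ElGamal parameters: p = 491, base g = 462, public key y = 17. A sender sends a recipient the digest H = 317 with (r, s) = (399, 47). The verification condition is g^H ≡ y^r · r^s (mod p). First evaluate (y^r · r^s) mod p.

472

17^2 = 289
17^4 ≡ 289^2 = 83521 ≡ 51
17^8 ≡ 51^2 = 2601 ≡ 146
17^16 ≡ 146^2 = 21316 ≡ 203
17^32 ≡ 203^2 = 41209 ≡ 456
17^64 ≡ 456^2 = 207936 ≡ 243
17^128 ≡ 243^2 = 59049 ≡ 129
17^256 ≡ 129^2 = 16641 ≡ 438
399 = 256 + 128 + 8 + 4 + 2 + 1, so 17^399 ≡ 438·129·146·51·289·17 ≡ 153 (mod 491)
399^2 = 159201 ≡ 117
399^4 ≡ 117^2 = 13689 ≡ 432
399^8 ≡ 432^2 = 186624 ≡ 44
399^16 ≡ 44^2 = 1936 ≡ 463
399^32 ≡ 463^2 = 214369 ≡ 293
47 = 32 + 8 + 4 + 2 + 1, so 399^47 ≡ 293·44·432·117·399 ≡ 324 (mod 491)
y^r · r^s ≡ 153·324 = 49572 ≡ 472 (mod 491)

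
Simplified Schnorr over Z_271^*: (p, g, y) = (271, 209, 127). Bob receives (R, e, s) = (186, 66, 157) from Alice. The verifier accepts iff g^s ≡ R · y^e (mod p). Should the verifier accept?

g^s mod p:
209^2 = 43681 ≡ 50
209^4 ≡ 50^2 = 2500 ≡ 61
209^8 ≡ 61^2 = 3721 ≡ 198
209^16 ≡ 198^2 = 39204 ≡ 180
209^32 ≡ 180^2 = 32400 ≡ 151
209^64 ≡ 151^2 = 22801 ≡ 37
209^128 ≡ 37^2 = 1369 ≡ 14
157 = 128 + 16 + 8 + 4 + 1, so 209^157 ≡ 14·180·198·61·209 ≡ 46 (mod 271)
R · y^e mod p:
127^2 = 16129 ≡ 140
127^4 ≡ 140^2 = 19600 ≡ 88
127^8 ≡ 88^2 = 7744 ≡ 156
127^16 ≡ 156^2 = 24336 ≡ 217
127^32 ≡ 217^2 = 47089 ≡ 206
127^64 ≡ 206^2 = 42436 ≡ 160
66 = 64 + 2, so 127^66 ≡ 160·140 ≡ 178 (mod 271)
186·178 = 33108 ≡ 46 (mod 271)
46 ≡ 46 (mod 271); signature holds.

accept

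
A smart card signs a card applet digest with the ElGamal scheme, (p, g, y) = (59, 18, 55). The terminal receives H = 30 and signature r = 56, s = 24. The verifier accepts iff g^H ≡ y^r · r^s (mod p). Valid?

Left side g^H mod p:
18^2 = 324 ≡ 29
18^4 ≡ 29^2 = 841 ≡ 15
18^8 ≡ 15^2 = 225 ≡ 48
18^16 ≡ 48^2 = 2304 ≡ 3
30 = 16 + 8 + 4 + 2, so 18^30 ≡ 3·48·15·29 ≡ 41 (mod 59)
Right side y^r · r^s mod p:
55^2 = 3025 ≡ 16
55^4 ≡ 16^2 = 256 ≡ 20
55^8 ≡ 20^2 = 400 ≡ 46
55^16 ≡ 46^2 = 2116 ≡ 51
55^32 ≡ 51^2 = 2601 ≡ 5
56 = 32 + 16 + 8, so 55^56 ≡ 5·51·46 ≡ 48 (mod 59)
56^2 = 3136 ≡ 9
56^4 ≡ 9^2 = 81 ≡ 22
56^8 ≡ 22^2 = 484 ≡ 12
56^16 ≡ 12^2 = 144 ≡ 26
24 = 16 + 8, so 56^24 ≡ 26·12 ≡ 17 (mod 59)
48·17 = 816 ≡ 49 (mod 59)
41 ≠ 49, so verification fails.

no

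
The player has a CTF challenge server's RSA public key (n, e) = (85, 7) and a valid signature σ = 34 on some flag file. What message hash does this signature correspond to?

34

σ^2 ≡ 34^2 = 1156 ≡ 51
σ^4 ≡ 51^2 = 2601 ≡ 51
7 = 4 + 2 + 1, so σ^7 ≡ 51·51·34 ≡ 34 (mod 85)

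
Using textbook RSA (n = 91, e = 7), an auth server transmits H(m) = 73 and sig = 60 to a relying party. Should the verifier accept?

sig^2 ≡ 60^2 = 3600 ≡ 51
sig^4 ≡ 51^2 = 2601 ≡ 53
7 = 4 + 2 + 1, so sig^7 ≡ 53·51·60 ≡ 18 (mod 91)
The recovered value 18 does not match the digest 73.

reject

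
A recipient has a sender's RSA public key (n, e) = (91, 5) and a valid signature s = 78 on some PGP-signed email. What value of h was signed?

78

s^2 ≡ 78^2 = 6084 ≡ 78
s^4 ≡ 78^2 = 6084 ≡ 78
5 = 4 + 1, so s^5 ≡ 78·78 ≡ 78 (mod 91)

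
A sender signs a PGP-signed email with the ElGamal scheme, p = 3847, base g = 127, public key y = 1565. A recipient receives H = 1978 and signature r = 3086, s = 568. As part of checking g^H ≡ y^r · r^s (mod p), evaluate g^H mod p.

1518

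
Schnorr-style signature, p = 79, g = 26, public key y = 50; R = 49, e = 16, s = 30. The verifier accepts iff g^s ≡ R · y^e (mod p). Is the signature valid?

valid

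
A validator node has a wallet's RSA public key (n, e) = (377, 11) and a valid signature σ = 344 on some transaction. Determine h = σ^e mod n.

σ^11 mod 377 = 24

24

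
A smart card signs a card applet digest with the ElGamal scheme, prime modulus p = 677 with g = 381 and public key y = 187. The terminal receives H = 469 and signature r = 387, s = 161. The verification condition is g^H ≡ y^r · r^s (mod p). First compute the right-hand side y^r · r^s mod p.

503

187^2 = 34969 ≡ 442
187^4 ≡ 442^2 = 195364 ≡ 388
187^8 ≡ 388^2 = 150544 ≡ 250
187^16 ≡ 250^2 = 62500 ≡ 216
187^32 ≡ 216^2 = 46656 ≡ 620
187^64 ≡ 620^2 = 384400 ≡ 541
187^128 ≡ 541^2 = 292681 ≡ 217
187^256 ≡ 217^2 = 47089 ≡ 376
387 = 256 + 128 + 2 + 1, so 187^387 ≡ 376·217·442·187 ≡ 133 (mod 677)
387^2 = 149769 ≡ 152
387^4 ≡ 152^2 = 23104 ≡ 86
387^8 ≡ 86^2 = 7396 ≡ 626
387^16 ≡ 626^2 = 391876 ≡ 570
387^32 ≡ 570^2 = 324900 ≡ 617
387^64 ≡ 617^2 = 380689 ≡ 215
387^128 ≡ 215^2 = 46225 ≡ 189
161 = 128 + 32 + 1, so 387^161 ≡ 189·617·387 ≡ 411 (mod 677)
y^r · r^s ≡ 133·411 = 54663 ≡ 503 (mod 677)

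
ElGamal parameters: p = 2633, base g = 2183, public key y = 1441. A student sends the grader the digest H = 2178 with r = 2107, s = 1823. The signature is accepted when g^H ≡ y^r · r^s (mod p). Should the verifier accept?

accept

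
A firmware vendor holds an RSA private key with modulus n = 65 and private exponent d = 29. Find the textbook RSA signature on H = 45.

15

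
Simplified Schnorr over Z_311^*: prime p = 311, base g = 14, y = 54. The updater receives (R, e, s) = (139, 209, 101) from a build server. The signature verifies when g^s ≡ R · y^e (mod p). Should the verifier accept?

reject

g^s mod p:
14^2 = 196
14^4 ≡ 196^2 = 38416 ≡ 163
14^8 ≡ 163^2 = 26569 ≡ 134
14^16 ≡ 134^2 = 17956 ≡ 229
14^32 ≡ 229^2 = 52441 ≡ 193
14^64 ≡ 193^2 = 37249 ≡ 240
101 = 64 + 32 + 4 + 1, so 14^101 ≡ 240·193·163·14 ≡ 182 (mod 311)
R · y^e mod p:
54^2 = 2916 ≡ 117
54^4 ≡ 117^2 = 13689 ≡ 5
54^8 ≡ 5^2 = 25
54^16 ≡ 25^2 = 625 ≡ 3
54^32 ≡ 3^2 = 9
54^64 ≡ 9^2 = 81
54^128 ≡ 81^2 = 6561 ≡ 30
209 = 128 + 64 + 16 + 1, so 54^209 ≡ 30·81·3·54 ≡ 245 (mod 311)
139·245 = 34055 ≡ 156 (mod 311)
182 ≠ 156; the check fails.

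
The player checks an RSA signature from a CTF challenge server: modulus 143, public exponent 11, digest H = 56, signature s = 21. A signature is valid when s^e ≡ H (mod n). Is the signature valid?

invalid

s^2 ≡ 21^2 = 441 ≡ 12
s^4 ≡ 12^2 = 144 ≡ 1
s^8 ≡ 1^2 = 1
11 = 8 + 2 + 1, so s^11 ≡ 1·12·21 ≡ 109 (mod 143)
s^11 mod 143 = 109, but H = 56.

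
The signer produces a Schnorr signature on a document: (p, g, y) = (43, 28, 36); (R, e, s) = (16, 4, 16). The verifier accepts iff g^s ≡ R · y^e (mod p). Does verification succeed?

passes

g^s mod p:
28^16 mod 43 = 17
R · y^e mod p:
36^4 mod 43 = 36
16·36 = 576 ≡ 17 (mod 43)
17 ≡ 17 (mod 43); signature holds.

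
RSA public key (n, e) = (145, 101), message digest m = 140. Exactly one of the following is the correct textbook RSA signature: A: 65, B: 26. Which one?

A

Candidate A: 65^2 = 4225 ≡ 20; 65^4 ≡ 20^2 = 400 ≡ 110; 65^8 ≡ 110^2 = 12100 ≡ 65; 65^16 ≡ 65^2 = 4225 ≡ 20; 65^32 ≡ 20^2 = 400 ≡ 110; 65^64 ≡ 110^2 = 12100 ≡ 65; 101 = 64 + 32 + 4 + 1, so 65^101 ≡ 65·110·110·65 ≡ 140 (mod 145)
  → matches m = 140
Candidate B: 26^2 = 676 ≡ 96; 26^4 ≡ 96^2 = 9216 ≡ 81; 26^8 ≡ 81^2 = 6561 ≡ 36; 26^16 ≡ 36^2 = 1296 ≡ 136; 26^32 ≡ 136^2 = 18496 ≡ 81; 26^64 ≡ 81^2 = 6561 ≡ 36; 101 = 64 + 32 + 4 + 1, so 26^101 ≡ 36·81·81·26 ≡ 56 (mod 145)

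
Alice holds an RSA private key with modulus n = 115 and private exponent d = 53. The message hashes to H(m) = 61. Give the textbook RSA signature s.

106

(H(m))^2 ≡ 61^2 = 3721 ≡ 41
(H(m))^4 ≡ 41^2 = 1681 ≡ 71
(H(m))^8 ≡ 71^2 = 5041 ≡ 96
(H(m))^16 ≡ 96^2 = 9216 ≡ 16
(H(m))^32 ≡ 16^2 = 256 ≡ 26
53 = 32 + 16 + 4 + 1, so (H(m))^53 ≡ 26·16·71·61 ≡ 106 (mod 115)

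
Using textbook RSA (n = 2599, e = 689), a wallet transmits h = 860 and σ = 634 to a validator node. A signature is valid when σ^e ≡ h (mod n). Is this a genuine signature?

σ^2 ≡ 634^2 = 401956 ≡ 1710
σ^4 ≡ 1710^2 = 2924100 ≡ 225
σ^8 ≡ 225^2 = 50625 ≡ 1244
σ^16 ≡ 1244^2 = 1547536 ≡ 1131
σ^32 ≡ 1131^2 = 1279161 ≡ 453
σ^64 ≡ 453^2 = 205209 ≡ 2487
σ^128 ≡ 2487^2 = 6185169 ≡ 2148
σ^256 ≡ 2148^2 = 4613904 ≡ 679
σ^512 ≡ 679^2 = 461041 ≡ 1018
689 = 512 + 128 + 32 + 16 + 1, so σ^689 ≡ 1018·2148·453·1131·634 ≡ 860 (mod 2599)
860 = h, so the signature checks out.

genuine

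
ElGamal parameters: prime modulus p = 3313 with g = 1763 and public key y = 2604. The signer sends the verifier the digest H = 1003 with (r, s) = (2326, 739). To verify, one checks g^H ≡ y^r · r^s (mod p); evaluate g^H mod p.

Squares mod 3313: 1763^1≡1763, 1763^2≡575, 1763^4≡2638, 1763^8≡1744, 1763^16≡202, 1763^32≡1048, 1763^64≡1701, 1763^128≡1152, 1763^256≡1904, 1763^512≡794
1003 = 512 + 256 + 128 + 64 + 32 + 8 + 2 + 1, so 1763^1003 ≡ 794·1904·1152·1701·1048·1744·575·1763 ≡ 2658 (mod 3313)

2658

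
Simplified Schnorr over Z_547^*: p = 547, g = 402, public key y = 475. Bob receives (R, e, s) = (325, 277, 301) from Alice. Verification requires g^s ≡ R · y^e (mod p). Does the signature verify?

verifies

g^s mod p:
402^2 = 161604 ≡ 239
402^4 ≡ 239^2 = 57121 ≡ 233
402^8 ≡ 233^2 = 54289 ≡ 136
402^16 ≡ 136^2 = 18496 ≡ 445
402^32 ≡ 445^2 = 198025 ≡ 11
402^64 ≡ 11^2 = 121
402^128 ≡ 121^2 = 14641 ≡ 419
402^256 ≡ 419^2 = 175561 ≡ 521
301 = 256 + 32 + 8 + 4 + 1, so 402^301 ≡ 521·11·136·233·402 ≡ 47 (mod 547)
R · y^e mod p:
475^2 = 225625 ≡ 261
475^4 ≡ 261^2 = 68121 ≡ 293
475^8 ≡ 293^2 = 85849 ≡ 517
475^16 ≡ 517^2 = 267289 ≡ 353
475^32 ≡ 353^2 = 124609 ≡ 440
475^64 ≡ 440^2 = 193600 ≡ 509
475^128 ≡ 509^2 = 259081 ≡ 350
475^256 ≡ 350^2 = 122500 ≡ 519
277 = 256 + 16 + 4 + 1, so 475^277 ≡ 519·353·293·475 ≡ 293 (mod 547)
325·293 = 95225 ≡ 47 (mod 547)
47 ≡ 47 (mod 547); signature holds.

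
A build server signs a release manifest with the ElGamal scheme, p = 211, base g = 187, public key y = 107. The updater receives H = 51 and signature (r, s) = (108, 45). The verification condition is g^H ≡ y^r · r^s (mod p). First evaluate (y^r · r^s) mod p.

107^2 = 11449 ≡ 55
107^4 ≡ 55^2 = 3025 ≡ 71
107^8 ≡ 71^2 = 5041 ≡ 188
107^16 ≡ 188^2 = 35344 ≡ 107
107^32 ≡ 107^2 = 11449 ≡ 55
107^64 ≡ 55^2 = 3025 ≡ 71
108 = 64 + 32 + 8 + 4, so 107^108 ≡ 71·55·188·71 ≡ 188 (mod 211)
108^2 = 11664 ≡ 59
108^4 ≡ 59^2 = 3481 ≡ 105
108^8 ≡ 105^2 = 11025 ≡ 53
108^16 ≡ 53^2 = 2809 ≡ 66
108^32 ≡ 66^2 = 4356 ≡ 136
45 = 32 + 8 + 4 + 1, so 108^45 ≡ 136·53·105·108 ≡ 63 (mod 211)
y^r · r^s ≡ 188·63 = 11844 ≡ 28 (mod 211)

28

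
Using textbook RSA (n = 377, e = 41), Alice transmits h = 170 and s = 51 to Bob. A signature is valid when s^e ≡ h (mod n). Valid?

no

s^2 ≡ 51^2 = 2601 ≡ 339
s^4 ≡ 339^2 = 114921 ≡ 313
s^8 ≡ 313^2 = 97969 ≡ 326
s^16 ≡ 326^2 = 106276 ≡ 339
s^32 ≡ 339^2 = 114921 ≡ 313
41 = 32 + 8 + 1, so s^41 ≡ 313·326·51 ≡ 207 (mod 377)
s^41 mod 377 = 207, but h = 170.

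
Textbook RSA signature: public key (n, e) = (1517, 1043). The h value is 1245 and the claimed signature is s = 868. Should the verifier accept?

accept

s^2 ≡ 868^2 = 753424 ≡ 992
s^4 ≡ 992^2 = 984064 ≡ 1048
s^8 ≡ 1048^2 = 1098304 ≡ 1513
s^16 ≡ 1513^2 = 2289169 ≡ 16
s^32 ≡ 16^2 = 256
s^64 ≡ 256^2 = 65536 ≡ 305
s^128 ≡ 305^2 = 93025 ≡ 488
s^256 ≡ 488^2 = 238144 ≡ 1492
s^512 ≡ 1492^2 = 2226064 ≡ 625
s^1024 ≡ 625^2 = 390625 ≡ 756
1043 = 1024 + 16 + 2 + 1, so s^1043 ≡ 756·16·992·868 ≡ 1245 (mod 1517)
s^1043 mod 1517 = 1245 matches h.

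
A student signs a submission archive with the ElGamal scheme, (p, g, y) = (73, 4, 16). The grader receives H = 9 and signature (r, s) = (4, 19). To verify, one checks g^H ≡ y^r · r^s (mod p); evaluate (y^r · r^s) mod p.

16^2 = 256 ≡ 37
16^4 ≡ 37^2 = 1369 ≡ 55
4^2 = 16
4^4 ≡ 16^2 = 256 ≡ 37
4^8 ≡ 37^2 = 1369 ≡ 55
4^16 ≡ 55^2 = 3025 ≡ 32
19 = 16 + 2 + 1, so 4^19 ≡ 32·16·4 ≡ 4 (mod 73)
y^r · r^s ≡ 55·4 = 220 ≡ 1 (mod 73)

1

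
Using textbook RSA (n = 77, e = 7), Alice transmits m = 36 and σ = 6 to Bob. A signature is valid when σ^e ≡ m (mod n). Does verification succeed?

fails

σ^2 ≡ 6^2 = 36
σ^4 ≡ 36^2 = 1296 ≡ 64
7 = 4 + 2 + 1, so σ^7 ≡ 64·36·6 ≡ 41 (mod 77)
41 ≠ 36, so verification fails.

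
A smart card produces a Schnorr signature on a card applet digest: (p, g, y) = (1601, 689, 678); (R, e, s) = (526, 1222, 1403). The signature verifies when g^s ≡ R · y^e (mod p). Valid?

no

g^s mod p:
689^2 = 474721 ≡ 825
689^4 ≡ 825^2 = 680625 ≡ 200
689^8 ≡ 200^2 = 40000 ≡ 1576
689^16 ≡ 1576^2 = 2483776 ≡ 625
689^32 ≡ 625^2 = 390625 ≡ 1582
689^64 ≡ 1582^2 = 2502724 ≡ 361
689^128 ≡ 361^2 = 130321 ≡ 640
689^256 ≡ 640^2 = 409600 ≡ 1345
689^512 ≡ 1345^2 = 1809025 ≡ 1496
689^1024 ≡ 1496^2 = 2238016 ≡ 1419
1403 = 1024 + 256 + 64 + 32 + 16 + 8 + 2 + 1, so 689^1403 ≡ 1419·1345·361·1582·625·1576·825·689 ≡ 887 (mod 1601)
R · y^e mod p:
678^2 = 459684 ≡ 197
678^4 ≡ 197^2 = 38809 ≡ 385
678^8 ≡ 385^2 = 148225 ≡ 933
678^16 ≡ 933^2 = 870489 ≡ 1146
678^32 ≡ 1146^2 = 1313316 ≡ 496
678^64 ≡ 496^2 = 246016 ≡ 1063
678^128 ≡ 1063^2 = 1129969 ≡ 1264
678^256 ≡ 1264^2 = 1597696 ≡ 1499
678^512 ≡ 1499^2 = 2247001 ≡ 798
678^1024 ≡ 798^2 = 636804 ≡ 1207
1222 = 1024 + 128 + 64 + 4 + 2, so 678^1222 ≡ 1207·1264·1063·385·197 ≡ 1521 (mod 1601)
526·1521 = 800046 ≡ 1147 (mod 1601)
887 ≠ 1147; the check fails.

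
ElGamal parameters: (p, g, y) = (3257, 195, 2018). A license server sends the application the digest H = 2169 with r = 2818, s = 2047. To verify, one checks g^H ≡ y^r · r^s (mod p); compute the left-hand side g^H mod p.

777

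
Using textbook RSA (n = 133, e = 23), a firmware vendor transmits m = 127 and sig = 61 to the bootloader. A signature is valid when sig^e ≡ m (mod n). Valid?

Squares mod 133: sig^1≡61, sig^2≡130, sig^4≡9, sig^8≡81, sig^16≡44
23 = 16 + 4 + 2 + 1, so sig^23 ≡ 44·9·130·61 ≡ 17 (mod 133)
The recovered value 17 does not match the digest 127.

no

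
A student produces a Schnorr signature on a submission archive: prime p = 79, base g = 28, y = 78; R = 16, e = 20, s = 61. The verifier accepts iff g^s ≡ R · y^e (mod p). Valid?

g^s mod p:
Squares mod 79: 28^1≡28, 28^2≡73, 28^4≡36, 28^8≡32, 28^16≡76, 28^32≡9
61 = 32 + 16 + 8 + 4 + 1, so 28^61 ≡ 9·76·32·36·28 ≡ 63 (mod 79)
R · y^e mod p:
Squares mod 79: 78^1≡78, 78^2≡1, 78^4≡1, 78^8≡1, 78^16≡1
20 = 16 + 4, so 78^20 ≡ 1·1 ≡ 1 (mod 79)
16·1 = 16 ≡ 16 (mod 79)
63 ≠ 16; the check fails.

no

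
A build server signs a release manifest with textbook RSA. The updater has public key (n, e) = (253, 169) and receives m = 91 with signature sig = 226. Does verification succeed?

Squares mod 253: sig^1≡226, sig^2≡223, sig^4≡141, sig^8≡147, sig^16≡104, sig^32≡190, sig^64≡174, sig^128≡169
169 = 128 + 32 + 8 + 1, so sig^169 ≡ 169·190·147·226 ≡ 112 (mod 253)
112 ≠ 91, so verification fails.

fails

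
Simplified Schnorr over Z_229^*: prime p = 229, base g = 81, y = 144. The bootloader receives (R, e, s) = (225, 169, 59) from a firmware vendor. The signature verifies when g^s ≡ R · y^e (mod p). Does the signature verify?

g^s mod p:
Squares mod 229: 81^1≡81, 81^2≡149, 81^4≡217, 81^8≡144, 81^16≡126, 81^32≡75
59 = 32 + 16 + 8 + 2 + 1, so 81^59 ≡ 75·126·144·149·81 ≡ 149 (mod 229)
R · y^e mod p:
Squares mod 229: 144^1≡144, 144^2≡126, 144^4≡75, 144^8≡129, 144^16≡153, 144^32≡51, 144^64≡82, 144^128≡83
169 = 128 + 32 + 8 + 1, so 144^169 ≡ 83·51·129·144 ≡ 20 (mod 229)
225·20 = 4500 ≡ 149 (mod 229)
149 ≡ 149 (mod 229); signature holds.

verifies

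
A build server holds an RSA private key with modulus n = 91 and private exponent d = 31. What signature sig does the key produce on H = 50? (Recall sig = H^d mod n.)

H^2 ≡ 50^2 = 2500 ≡ 43
H^4 ≡ 43^2 = 1849 ≡ 29
H^8 ≡ 29^2 = 841 ≡ 22
H^16 ≡ 22^2 = 484 ≡ 29
31 = 16 + 8 + 4 + 2 + 1, so H^31 ≡ 29·22·29·43·50 ≡ 15 (mod 91)

15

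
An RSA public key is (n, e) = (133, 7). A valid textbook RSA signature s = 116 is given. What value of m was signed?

109

Squares mod 133: s^1≡116, s^2≡23, s^4≡130
7 = 4 + 2 + 1, so s^7 ≡ 130·23·116 ≡ 109 (mod 133)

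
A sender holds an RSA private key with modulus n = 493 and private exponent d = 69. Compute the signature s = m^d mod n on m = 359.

m^2 ≡ 359^2 = 128881 ≡ 208
m^4 ≡ 208^2 = 43264 ≡ 373
m^8 ≡ 373^2 = 139129 ≡ 103
m^16 ≡ 103^2 = 10609 ≡ 256
m^32 ≡ 256^2 = 65536 ≡ 460
m^64 ≡ 460^2 = 211600 ≡ 103
69 = 64 + 4 + 1, so m^69 ≡ 103·373·359 ≡ 253 (mod 493)

253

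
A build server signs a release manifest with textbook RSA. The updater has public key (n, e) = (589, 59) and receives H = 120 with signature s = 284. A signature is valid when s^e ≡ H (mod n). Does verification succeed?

fails

s^2 ≡ 284^2 = 80656 ≡ 552
s^4 ≡ 552^2 = 304704 ≡ 191
s^8 ≡ 191^2 = 36481 ≡ 552
s^16 ≡ 552^2 = 304704 ≡ 191
s^32 ≡ 191^2 = 36481 ≡ 552
59 = 32 + 16 + 8 + 2 + 1, so s^59 ≡ 552·191·552·552·284 ≡ 56 (mod 589)
The recovered value 56 does not match the digest 120.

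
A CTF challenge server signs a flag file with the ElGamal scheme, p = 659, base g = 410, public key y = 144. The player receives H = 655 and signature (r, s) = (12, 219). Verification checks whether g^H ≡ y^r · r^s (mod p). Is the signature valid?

Left side g^H mod p:
410^2 = 168100 ≡ 55
410^4 ≡ 55^2 = 3025 ≡ 389
410^8 ≡ 389^2 = 151321 ≡ 410
410^16 ≡ 410^2 = 168100 ≡ 55
410^32 ≡ 55^2 = 3025 ≡ 389
410^64 ≡ 389^2 = 151321 ≡ 410
410^128 ≡ 410^2 = 168100 ≡ 55
410^256 ≡ 55^2 = 3025 ≡ 389
410^512 ≡ 389^2 = 151321 ≡ 410
655 = 512 + 128 + 8 + 4 + 2 + 1, so 410^655 ≡ 410·55·410·389·55·410 ≡ 389 (mod 659)
Right side y^r · r^s mod p:
144^2 = 20736 ≡ 307
144^4 ≡ 307^2 = 94249 ≡ 12
144^8 ≡ 12^2 = 144
12 = 8 + 4, so 144^12 ≡ 144·12 ≡ 410 (mod 659)
12^2 = 144
12^4 ≡ 144^2 = 20736 ≡ 307
12^8 ≡ 307^2 = 94249 ≡ 12
12^16 ≡ 12^2 = 144
12^32 ≡ 144^2 = 20736 ≡ 307
12^64 ≡ 307^2 = 94249 ≡ 12
12^128 ≡ 12^2 = 144
219 = 128 + 64 + 16 + 8 + 2 + 1, so 12^219 ≡ 144·12·144·12·144·12 ≡ 144 (mod 659)
410·144 = 59040 ≡ 389 (mod 659)
389 ≡ 389 (mod 659), so the signature is genuine.

valid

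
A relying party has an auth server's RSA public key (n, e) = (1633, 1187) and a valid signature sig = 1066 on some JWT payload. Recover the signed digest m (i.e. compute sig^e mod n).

72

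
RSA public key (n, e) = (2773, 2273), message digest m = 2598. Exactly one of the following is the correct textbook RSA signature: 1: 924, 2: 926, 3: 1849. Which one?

1

Candidate 1: 924^2273 mod 2773 = 2598
  → matches m = 2598
Candidate 2: 926^2273 mod 2773 = 904
Candidate 3: 1849^2273 mod 2773 = 175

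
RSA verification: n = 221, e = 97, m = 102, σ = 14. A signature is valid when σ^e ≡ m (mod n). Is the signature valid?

Squares mod 221: σ^1≡14, σ^2≡196, σ^4≡183, σ^8≡118, σ^16≡1, σ^32≡1, σ^64≡1
97 = 64 + 32 + 1, so σ^97 ≡ 1·1·14 ≡ 14 (mod 221)
σ^97 mod 221 = 14, but m = 102.

invalid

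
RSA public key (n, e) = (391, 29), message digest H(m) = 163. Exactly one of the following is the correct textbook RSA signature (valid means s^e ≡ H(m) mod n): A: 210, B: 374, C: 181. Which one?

A

Candidate A: Squares mod 391: 210^1≡210, 210^2≡308, 210^4≡242, 210^8≡305, 210^16≡358; 29 = 16 + 8 + 4 + 1, so 210^29 ≡ 358·305·242·210 ≡ 163 (mod 391)
  → matches H(m) = 163
Candidate B: Squares mod 391: 374^1≡374, 374^2≡289, 374^4≡238, 374^8≡340, 374^16≡255; 29 = 16 + 8 + 4 + 1, so 374^29 ≡ 255·340·238·374 ≡ 187 (mod 391)
Candidate C: Squares mod 391: 181^1≡181, 181^2≡308, 181^4≡242, 181^8≡305, 181^16≡358; 29 = 16 + 8 + 4 + 1, so 181^29 ≡ 358·305·242·181 ≡ 228 (mod 391)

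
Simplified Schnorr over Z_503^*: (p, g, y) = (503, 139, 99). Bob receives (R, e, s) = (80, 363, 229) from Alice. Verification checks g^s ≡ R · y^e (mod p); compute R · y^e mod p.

167

Squares mod 503: 99^1≡99, 99^2≡244, 99^4≡182, 99^8≡429, 99^16≡446, 99^32≡231, 99^64≡43, 99^128≡340, 99^256≡413
363 = 256 + 64 + 32 + 8 + 2 + 1, so 99^363 ≡ 413·43·231·429·244·99 ≡ 197 (mod 503)
R · y^e ≡ 80·197 = 15760 ≡ 167 (mod 503)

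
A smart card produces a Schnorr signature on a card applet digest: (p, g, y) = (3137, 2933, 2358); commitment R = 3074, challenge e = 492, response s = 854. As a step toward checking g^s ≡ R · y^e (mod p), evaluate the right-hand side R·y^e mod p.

2771

2358^2 = 5560164 ≡ 1400
2358^4 ≡ 1400^2 = 1960000 ≡ 2512
2358^8 ≡ 2512^2 = 6310144 ≡ 1637
2358^16 ≡ 1637^2 = 2679769 ≡ 771
2358^32 ≡ 771^2 = 594441 ≡ 1548
2358^64 ≡ 1548^2 = 2396304 ≡ 2773
2358^128 ≡ 2773^2 = 7689529 ≡ 742
2358^256 ≡ 742^2 = 550564 ≡ 1589
492 = 256 + 128 + 64 + 32 + 8 + 4, so 2358^492 ≡ 1589·742·2773·1548·1637·2512 ≡ 1649 (mod 3137)
R · y^e ≡ 3074·1649 = 5069026 ≡ 2771 (mod 3137)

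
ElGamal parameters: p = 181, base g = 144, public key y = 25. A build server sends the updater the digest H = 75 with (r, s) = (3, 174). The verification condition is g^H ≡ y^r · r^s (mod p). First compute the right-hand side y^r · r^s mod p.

48

25^2 = 625 ≡ 82
3 = 2 + 1, so 25^3 ≡ 82·25 ≡ 59 (mod 181)
3^2 = 9
3^4 ≡ 9^2 = 81
3^8 ≡ 81^2 = 6561 ≡ 45
3^16 ≡ 45^2 = 2025 ≡ 34
3^32 ≡ 34^2 = 1156 ≡ 70
3^64 ≡ 70^2 = 4900 ≡ 13
3^128 ≡ 13^2 = 169
174 = 128 + 32 + 8 + 4 + 2, so 3^174 ≡ 169·70·45·81·9 ≡ 145 (mod 181)
y^r · r^s ≡ 59·145 = 8555 ≡ 48 (mod 181)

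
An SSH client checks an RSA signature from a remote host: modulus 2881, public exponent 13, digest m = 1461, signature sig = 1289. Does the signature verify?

Squares mod 2881: sig^1≡1289, sig^2≡2065, sig^4≡345, sig^8≡904
13 = 8 + 4 + 1, so sig^13 ≡ 904·345·1289 ≡ 1461 (mod 2881)
Since 1461 equals the digest 1461, verification succeeds.

verifies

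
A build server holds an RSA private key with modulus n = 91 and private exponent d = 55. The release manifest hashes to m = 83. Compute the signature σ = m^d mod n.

Squares mod 91: m^1≡83, m^2≡64, m^4≡1, m^8≡1, m^16≡1, m^32≡1
55 = 32 + 16 + 4 + 2 + 1, so m^55 ≡ 1·1·1·64·83 ≡ 34 (mod 91)

34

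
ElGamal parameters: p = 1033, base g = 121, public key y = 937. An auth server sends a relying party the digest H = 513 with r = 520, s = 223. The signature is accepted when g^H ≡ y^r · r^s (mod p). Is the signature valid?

Left side g^H mod p:
121^2 = 14641 ≡ 179
121^4 ≡ 179^2 = 32041 ≡ 18
121^8 ≡ 18^2 = 324
121^16 ≡ 324^2 = 104976 ≡ 643
121^32 ≡ 643^2 = 413449 ≡ 249
121^64 ≡ 249^2 = 62001 ≡ 21
121^128 ≡ 21^2 = 441
121^256 ≡ 441^2 = 194481 ≡ 277
121^512 ≡ 277^2 = 76729 ≡ 287
513 = 512 + 1, so 121^513 ≡ 287·121 ≡ 638 (mod 1033)
Right side y^r · r^s mod p:
937^2 = 877969 ≡ 952
937^4 ≡ 952^2 = 906304 ≡ 363
937^8 ≡ 363^2 = 131769 ≡ 578
937^16 ≡ 578^2 = 334084 ≡ 425
937^32 ≡ 425^2 = 180625 ≡ 883
937^64 ≡ 883^2 = 779689 ≡ 807
937^128 ≡ 807^2 = 651249 ≡ 459
937^256 ≡ 459^2 = 210681 ≡ 982
937^512 ≡ 982^2 = 964324 ≡ 535
520 = 512 + 8, so 937^520 ≡ 535·578 ≡ 363 (mod 1033)
520^2 = 270400 ≡ 787
520^4 ≡ 787^2 = 619369 ≡ 602
520^8 ≡ 602^2 = 362404 ≡ 854
520^16 ≡ 854^2 = 729316 ≡ 18
520^32 ≡ 18^2 = 324
520^64 ≡ 324^2 = 104976 ≡ 643
520^128 ≡ 643^2 = 413449 ≡ 249
223 = 128 + 64 + 16 + 8 + 4 + 2 + 1, so 520^223 ≡ 249·643·18·854·602·787·520 ≡ 440 (mod 1033)
363·440 = 159720 ≡ 638 (mod 1033)
638 ≡ 638 (mod 1033), so the signature is genuine.

valid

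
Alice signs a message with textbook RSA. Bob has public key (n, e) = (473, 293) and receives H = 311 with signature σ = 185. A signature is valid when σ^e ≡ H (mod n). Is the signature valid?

σ^293 mod 473 = 311
Since 311 equals the digest 311, verification succeeds.

valid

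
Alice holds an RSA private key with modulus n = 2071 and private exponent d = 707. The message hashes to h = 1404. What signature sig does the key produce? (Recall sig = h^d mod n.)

h^707 mod 2071 = 2001

2001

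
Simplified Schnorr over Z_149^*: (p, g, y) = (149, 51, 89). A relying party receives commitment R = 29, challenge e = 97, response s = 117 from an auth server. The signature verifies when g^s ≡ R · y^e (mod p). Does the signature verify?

verifies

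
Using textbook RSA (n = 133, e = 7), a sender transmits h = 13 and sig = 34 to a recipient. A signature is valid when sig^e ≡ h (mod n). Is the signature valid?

valid

sig^7 mod 133 = 13
Since 13 equals the digest 13, verification succeeds.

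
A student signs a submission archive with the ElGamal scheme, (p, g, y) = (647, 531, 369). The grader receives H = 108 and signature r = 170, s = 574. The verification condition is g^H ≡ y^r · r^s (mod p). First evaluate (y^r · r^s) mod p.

586

369^2 = 136161 ≡ 291
369^4 ≡ 291^2 = 84681 ≡ 571
369^8 ≡ 571^2 = 326041 ≡ 600
369^16 ≡ 600^2 = 360000 ≡ 268
369^32 ≡ 268^2 = 71824 ≡ 7
369^64 ≡ 7^2 = 49
369^128 ≡ 49^2 = 2401 ≡ 460
170 = 128 + 32 + 8 + 2, so 369^170 ≡ 460·7·600·291 ≡ 56 (mod 647)
170^2 = 28900 ≡ 432
170^4 ≡ 432^2 = 186624 ≡ 288
170^8 ≡ 288^2 = 82944 ≡ 128
170^16 ≡ 128^2 = 16384 ≡ 209
170^32 ≡ 209^2 = 43681 ≡ 332
170^64 ≡ 332^2 = 110224 ≡ 234
170^128 ≡ 234^2 = 54756 ≡ 408
170^256 ≡ 408^2 = 166464 ≡ 185
170^512 ≡ 185^2 = 34225 ≡ 581
574 = 512 + 32 + 16 + 8 + 4 + 2, so 170^574 ≡ 581·332·209·128·288·432 ≡ 126 (mod 647)
y^r · r^s ≡ 56·126 = 7056 ≡ 586 (mod 647)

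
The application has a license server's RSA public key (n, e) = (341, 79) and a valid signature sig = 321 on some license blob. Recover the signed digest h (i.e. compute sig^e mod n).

270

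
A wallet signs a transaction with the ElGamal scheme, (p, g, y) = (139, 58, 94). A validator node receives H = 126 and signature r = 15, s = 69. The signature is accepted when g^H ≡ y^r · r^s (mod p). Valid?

no

Left side g^H mod p:
Squares mod 139: 58^1≡58, 58^2≡28, 58^4≡89, 58^8≡137, 58^16≡4, 58^32≡16, 58^64≡117
126 = 64 + 32 + 16 + 8 + 4 + 2, so 58^126 ≡ 117·16·4·137·89·28 ≡ 57 (mod 139)
Right side y^r · r^s mod p:
Squares mod 139: 94^1≡94, 94^2≡79, 94^4≡125, 94^8≡57
15 = 8 + 4 + 2 + 1, so 94^15 ≡ 57·125·79·94 ≡ 39 (mod 139)
Squares mod 139: 15^1≡15, 15^2≡86, 15^4≡29, 15^8≡7, 15^16≡49, 15^32≡38, 15^64≡54
69 = 64 + 4 + 1, so 15^69 ≡ 54·29·15 ≡ 138 (mod 139)
39·138 = 5382 ≡ 100 (mod 139)
57 ≠ 100, so verification fails.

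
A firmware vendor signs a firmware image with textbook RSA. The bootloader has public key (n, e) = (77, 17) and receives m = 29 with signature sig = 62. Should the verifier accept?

Squares mod 77: sig^1≡62, sig^2≡71, sig^4≡36, sig^8≡64, sig^16≡15
17 = 16 + 1, so sig^17 ≡ 15·62 ≡ 6 (mod 77)
The recovered value 6 does not match the digest 29.

reject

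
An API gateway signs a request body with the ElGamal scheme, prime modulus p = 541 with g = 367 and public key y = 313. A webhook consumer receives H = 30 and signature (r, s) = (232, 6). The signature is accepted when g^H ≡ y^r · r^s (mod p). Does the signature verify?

verifies

Left side g^H mod p:
Squares mod 541: 367^1≡367, 367^2≡521, 367^4≡400, 367^8≡405, 367^16≡102
30 = 16 + 8 + 4 + 2, so 367^30 ≡ 102·405·400·521 ≡ 129 (mod 541)
Right side y^r · r^s mod p:
Squares mod 541: 313^1≡313, 313^2≡48, 313^4≡140, 313^8≡124, 313^16≡228, 313^32≡48, 313^64≡140, 313^128≡124
232 = 128 + 64 + 32 + 8, so 313^232 ≡ 124·140·48·124 ≡ 48 (mod 541)
Squares mod 541: 232^1≡232, 232^2≡265, 232^4≡436
6 = 4 + 2, so 232^6 ≡ 436·265 ≡ 307 (mod 541)
48·307 = 14736 ≡ 129 (mod 541)
129 ≡ 129 (mod 541), so the signature is genuine.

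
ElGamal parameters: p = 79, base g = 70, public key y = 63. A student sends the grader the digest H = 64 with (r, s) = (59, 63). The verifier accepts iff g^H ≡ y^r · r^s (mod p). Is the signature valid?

valid

Left side g^H mod p:
70^64 mod 79 = 50
Right side y^r · r^s mod p:
63^59 mod 79 = 75
59^63 mod 79 = 27
75·27 = 2025 ≡ 50 (mod 79)
50 ≡ 50 (mod 79), so the signature is genuine.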